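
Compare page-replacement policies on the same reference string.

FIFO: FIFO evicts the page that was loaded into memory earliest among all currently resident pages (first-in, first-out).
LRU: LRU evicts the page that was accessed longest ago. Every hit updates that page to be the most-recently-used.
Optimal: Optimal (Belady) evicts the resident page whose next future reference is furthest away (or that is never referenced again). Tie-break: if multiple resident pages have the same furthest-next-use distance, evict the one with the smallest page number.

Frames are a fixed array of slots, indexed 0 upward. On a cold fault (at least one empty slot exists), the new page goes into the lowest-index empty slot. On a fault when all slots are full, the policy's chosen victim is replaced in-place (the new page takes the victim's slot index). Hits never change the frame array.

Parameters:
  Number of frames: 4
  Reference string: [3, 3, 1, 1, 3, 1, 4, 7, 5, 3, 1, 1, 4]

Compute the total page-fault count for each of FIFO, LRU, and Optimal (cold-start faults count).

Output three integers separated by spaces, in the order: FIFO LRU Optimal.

Answer: 8 8 5

Derivation:
--- FIFO ---
  step 0: ref 3 -> FAULT, frames=[3,-,-,-] (faults so far: 1)
  step 1: ref 3 -> HIT, frames=[3,-,-,-] (faults so far: 1)
  step 2: ref 1 -> FAULT, frames=[3,1,-,-] (faults so far: 2)
  step 3: ref 1 -> HIT, frames=[3,1,-,-] (faults so far: 2)
  step 4: ref 3 -> HIT, frames=[3,1,-,-] (faults so far: 2)
  step 5: ref 1 -> HIT, frames=[3,1,-,-] (faults so far: 2)
  step 6: ref 4 -> FAULT, frames=[3,1,4,-] (faults so far: 3)
  step 7: ref 7 -> FAULT, frames=[3,1,4,7] (faults so far: 4)
  step 8: ref 5 -> FAULT, evict 3, frames=[5,1,4,7] (faults so far: 5)
  step 9: ref 3 -> FAULT, evict 1, frames=[5,3,4,7] (faults so far: 6)
  step 10: ref 1 -> FAULT, evict 4, frames=[5,3,1,7] (faults so far: 7)
  step 11: ref 1 -> HIT, frames=[5,3,1,7] (faults so far: 7)
  step 12: ref 4 -> FAULT, evict 7, frames=[5,3,1,4] (faults so far: 8)
  FIFO total faults: 8
--- LRU ---
  step 0: ref 3 -> FAULT, frames=[3,-,-,-] (faults so far: 1)
  step 1: ref 3 -> HIT, frames=[3,-,-,-] (faults so far: 1)
  step 2: ref 1 -> FAULT, frames=[3,1,-,-] (faults so far: 2)
  step 3: ref 1 -> HIT, frames=[3,1,-,-] (faults so far: 2)
  step 4: ref 3 -> HIT, frames=[3,1,-,-] (faults so far: 2)
  step 5: ref 1 -> HIT, frames=[3,1,-,-] (faults so far: 2)
  step 6: ref 4 -> FAULT, frames=[3,1,4,-] (faults so far: 3)
  step 7: ref 7 -> FAULT, frames=[3,1,4,7] (faults so far: 4)
  step 8: ref 5 -> FAULT, evict 3, frames=[5,1,4,7] (faults so far: 5)
  step 9: ref 3 -> FAULT, evict 1, frames=[5,3,4,7] (faults so far: 6)
  step 10: ref 1 -> FAULT, evict 4, frames=[5,3,1,7] (faults so far: 7)
  step 11: ref 1 -> HIT, frames=[5,3,1,7] (faults so far: 7)
  step 12: ref 4 -> FAULT, evict 7, frames=[5,3,1,4] (faults so far: 8)
  LRU total faults: 8
--- Optimal ---
  step 0: ref 3 -> FAULT, frames=[3,-,-,-] (faults so far: 1)
  step 1: ref 3 -> HIT, frames=[3,-,-,-] (faults so far: 1)
  step 2: ref 1 -> FAULT, frames=[3,1,-,-] (faults so far: 2)
  step 3: ref 1 -> HIT, frames=[3,1,-,-] (faults so far: 2)
  step 4: ref 3 -> HIT, frames=[3,1,-,-] (faults so far: 2)
  step 5: ref 1 -> HIT, frames=[3,1,-,-] (faults so far: 2)
  step 6: ref 4 -> FAULT, frames=[3,1,4,-] (faults so far: 3)
  step 7: ref 7 -> FAULT, frames=[3,1,4,7] (faults so far: 4)
  step 8: ref 5 -> FAULT, evict 7, frames=[3,1,4,5] (faults so far: 5)
  step 9: ref 3 -> HIT, frames=[3,1,4,5] (faults so far: 5)
  step 10: ref 1 -> HIT, frames=[3,1,4,5] (faults so far: 5)
  step 11: ref 1 -> HIT, frames=[3,1,4,5] (faults so far: 5)
  step 12: ref 4 -> HIT, frames=[3,1,4,5] (faults so far: 5)
  Optimal total faults: 5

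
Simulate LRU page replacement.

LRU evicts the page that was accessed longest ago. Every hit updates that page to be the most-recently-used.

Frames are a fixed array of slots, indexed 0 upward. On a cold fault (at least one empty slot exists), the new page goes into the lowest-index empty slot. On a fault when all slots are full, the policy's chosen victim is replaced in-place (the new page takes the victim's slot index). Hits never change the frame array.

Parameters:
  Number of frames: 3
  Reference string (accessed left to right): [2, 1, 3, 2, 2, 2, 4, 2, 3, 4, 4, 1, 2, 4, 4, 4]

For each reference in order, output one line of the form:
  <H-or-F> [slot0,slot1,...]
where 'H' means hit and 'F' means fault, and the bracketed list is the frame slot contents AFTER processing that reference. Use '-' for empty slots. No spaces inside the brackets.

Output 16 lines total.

F [2,-,-]
F [2,1,-]
F [2,1,3]
H [2,1,3]
H [2,1,3]
H [2,1,3]
F [2,4,3]
H [2,4,3]
H [2,4,3]
H [2,4,3]
H [2,4,3]
F [1,4,3]
F [1,4,2]
H [1,4,2]
H [1,4,2]
H [1,4,2]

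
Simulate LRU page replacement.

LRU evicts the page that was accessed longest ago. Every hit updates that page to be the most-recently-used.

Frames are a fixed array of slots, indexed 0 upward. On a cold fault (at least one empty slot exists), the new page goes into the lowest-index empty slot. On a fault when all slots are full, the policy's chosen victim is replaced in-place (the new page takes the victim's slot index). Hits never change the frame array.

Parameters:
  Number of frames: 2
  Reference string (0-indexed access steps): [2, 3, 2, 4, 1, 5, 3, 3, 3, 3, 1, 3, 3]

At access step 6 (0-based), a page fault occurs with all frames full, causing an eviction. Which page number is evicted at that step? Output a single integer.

Answer: 1

Derivation:
Step 0: ref 2 -> FAULT, frames=[2,-]
Step 1: ref 3 -> FAULT, frames=[2,3]
Step 2: ref 2 -> HIT, frames=[2,3]
Step 3: ref 4 -> FAULT, evict 3, frames=[2,4]
Step 4: ref 1 -> FAULT, evict 2, frames=[1,4]
Step 5: ref 5 -> FAULT, evict 4, frames=[1,5]
Step 6: ref 3 -> FAULT, evict 1, frames=[3,5]
At step 6: evicted page 1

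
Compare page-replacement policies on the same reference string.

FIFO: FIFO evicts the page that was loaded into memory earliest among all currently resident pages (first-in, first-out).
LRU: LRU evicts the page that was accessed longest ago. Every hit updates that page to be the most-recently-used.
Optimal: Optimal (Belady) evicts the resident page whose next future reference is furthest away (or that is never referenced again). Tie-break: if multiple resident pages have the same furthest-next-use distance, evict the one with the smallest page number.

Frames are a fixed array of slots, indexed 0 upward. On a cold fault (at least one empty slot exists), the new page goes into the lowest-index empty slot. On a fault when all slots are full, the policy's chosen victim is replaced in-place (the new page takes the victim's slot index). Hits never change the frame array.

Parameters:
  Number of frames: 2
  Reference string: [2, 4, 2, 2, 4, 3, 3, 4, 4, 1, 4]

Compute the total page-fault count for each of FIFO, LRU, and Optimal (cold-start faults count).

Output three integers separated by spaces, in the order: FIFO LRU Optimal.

Answer: 5 4 4

Derivation:
--- FIFO ---
  step 0: ref 2 -> FAULT, frames=[2,-] (faults so far: 1)
  step 1: ref 4 -> FAULT, frames=[2,4] (faults so far: 2)
  step 2: ref 2 -> HIT, frames=[2,4] (faults so far: 2)
  step 3: ref 2 -> HIT, frames=[2,4] (faults so far: 2)
  step 4: ref 4 -> HIT, frames=[2,4] (faults so far: 2)
  step 5: ref 3 -> FAULT, evict 2, frames=[3,4] (faults so far: 3)
  step 6: ref 3 -> HIT, frames=[3,4] (faults so far: 3)
  step 7: ref 4 -> HIT, frames=[3,4] (faults so far: 3)
  step 8: ref 4 -> HIT, frames=[3,4] (faults so far: 3)
  step 9: ref 1 -> FAULT, evict 4, frames=[3,1] (faults so far: 4)
  step 10: ref 4 -> FAULT, evict 3, frames=[4,1] (faults so far: 5)
  FIFO total faults: 5
--- LRU ---
  step 0: ref 2 -> FAULT, frames=[2,-] (faults so far: 1)
  step 1: ref 4 -> FAULT, frames=[2,4] (faults so far: 2)
  step 2: ref 2 -> HIT, frames=[2,4] (faults so far: 2)
  step 3: ref 2 -> HIT, frames=[2,4] (faults so far: 2)
  step 4: ref 4 -> HIT, frames=[2,4] (faults so far: 2)
  step 5: ref 3 -> FAULT, evict 2, frames=[3,4] (faults so far: 3)
  step 6: ref 3 -> HIT, frames=[3,4] (faults so far: 3)
  step 7: ref 4 -> HIT, frames=[3,4] (faults so far: 3)
  step 8: ref 4 -> HIT, frames=[3,4] (faults so far: 3)
  step 9: ref 1 -> FAULT, evict 3, frames=[1,4] (faults so far: 4)
  step 10: ref 4 -> HIT, frames=[1,4] (faults so far: 4)
  LRU total faults: 4
--- Optimal ---
  step 0: ref 2 -> FAULT, frames=[2,-] (faults so far: 1)
  step 1: ref 4 -> FAULT, frames=[2,4] (faults so far: 2)
  step 2: ref 2 -> HIT, frames=[2,4] (faults so far: 2)
  step 3: ref 2 -> HIT, frames=[2,4] (faults so far: 2)
  step 4: ref 4 -> HIT, frames=[2,4] (faults so far: 2)
  step 5: ref 3 -> FAULT, evict 2, frames=[3,4] (faults so far: 3)
  step 6: ref 3 -> HIT, frames=[3,4] (faults so far: 3)
  step 7: ref 4 -> HIT, frames=[3,4] (faults so far: 3)
  step 8: ref 4 -> HIT, frames=[3,4] (faults so far: 3)
  step 9: ref 1 -> FAULT, evict 3, frames=[1,4] (faults so far: 4)
  step 10: ref 4 -> HIT, frames=[1,4] (faults so far: 4)
  Optimal total faults: 4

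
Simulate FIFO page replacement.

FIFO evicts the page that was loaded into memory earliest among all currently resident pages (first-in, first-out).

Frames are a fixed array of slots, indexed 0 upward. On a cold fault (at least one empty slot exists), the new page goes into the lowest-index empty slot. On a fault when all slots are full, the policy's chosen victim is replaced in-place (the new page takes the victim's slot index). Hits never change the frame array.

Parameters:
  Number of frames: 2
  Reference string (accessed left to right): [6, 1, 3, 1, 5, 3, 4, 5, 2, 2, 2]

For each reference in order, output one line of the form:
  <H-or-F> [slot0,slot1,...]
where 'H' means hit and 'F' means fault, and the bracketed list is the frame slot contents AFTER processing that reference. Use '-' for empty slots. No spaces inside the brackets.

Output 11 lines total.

F [6,-]
F [6,1]
F [3,1]
H [3,1]
F [3,5]
H [3,5]
F [4,5]
H [4,5]
F [4,2]
H [4,2]
H [4,2]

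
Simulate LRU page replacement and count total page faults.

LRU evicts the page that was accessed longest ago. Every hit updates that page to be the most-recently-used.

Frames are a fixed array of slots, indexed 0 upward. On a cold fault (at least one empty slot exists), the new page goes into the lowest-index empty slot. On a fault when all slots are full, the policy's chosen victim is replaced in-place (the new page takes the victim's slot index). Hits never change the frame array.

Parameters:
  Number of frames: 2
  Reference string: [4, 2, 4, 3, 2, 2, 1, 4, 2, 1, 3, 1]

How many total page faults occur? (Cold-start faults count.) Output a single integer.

Step 0: ref 4 → FAULT, frames=[4,-]
Step 1: ref 2 → FAULT, frames=[4,2]
Step 2: ref 4 → HIT, frames=[4,2]
Step 3: ref 3 → FAULT (evict 2), frames=[4,3]
Step 4: ref 2 → FAULT (evict 4), frames=[2,3]
Step 5: ref 2 → HIT, frames=[2,3]
Step 6: ref 1 → FAULT (evict 3), frames=[2,1]
Step 7: ref 4 → FAULT (evict 2), frames=[4,1]
Step 8: ref 2 → FAULT (evict 1), frames=[4,2]
Step 9: ref 1 → FAULT (evict 4), frames=[1,2]
Step 10: ref 3 → FAULT (evict 2), frames=[1,3]
Step 11: ref 1 → HIT, frames=[1,3]
Total faults: 9

Answer: 9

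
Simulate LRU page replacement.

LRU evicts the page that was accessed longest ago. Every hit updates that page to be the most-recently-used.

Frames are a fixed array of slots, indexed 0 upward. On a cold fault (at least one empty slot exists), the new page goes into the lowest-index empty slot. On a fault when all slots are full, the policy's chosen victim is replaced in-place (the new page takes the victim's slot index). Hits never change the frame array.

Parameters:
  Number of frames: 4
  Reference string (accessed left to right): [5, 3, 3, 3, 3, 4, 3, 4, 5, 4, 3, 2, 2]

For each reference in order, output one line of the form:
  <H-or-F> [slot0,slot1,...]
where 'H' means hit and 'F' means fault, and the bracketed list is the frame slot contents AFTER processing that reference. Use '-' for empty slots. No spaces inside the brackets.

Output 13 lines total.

F [5,-,-,-]
F [5,3,-,-]
H [5,3,-,-]
H [5,3,-,-]
H [5,3,-,-]
F [5,3,4,-]
H [5,3,4,-]
H [5,3,4,-]
H [5,3,4,-]
H [5,3,4,-]
H [5,3,4,-]
F [5,3,4,2]
H [5,3,4,2]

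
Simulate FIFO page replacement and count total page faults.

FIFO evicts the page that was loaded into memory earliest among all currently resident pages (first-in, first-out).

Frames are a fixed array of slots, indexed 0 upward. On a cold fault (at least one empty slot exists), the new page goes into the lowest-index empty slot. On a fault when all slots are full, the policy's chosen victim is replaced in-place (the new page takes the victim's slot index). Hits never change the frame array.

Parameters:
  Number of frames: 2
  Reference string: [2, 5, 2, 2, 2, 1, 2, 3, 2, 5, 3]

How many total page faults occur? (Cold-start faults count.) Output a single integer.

Answer: 6

Derivation:
Step 0: ref 2 → FAULT, frames=[2,-]
Step 1: ref 5 → FAULT, frames=[2,5]
Step 2: ref 2 → HIT, frames=[2,5]
Step 3: ref 2 → HIT, frames=[2,5]
Step 4: ref 2 → HIT, frames=[2,5]
Step 5: ref 1 → FAULT (evict 2), frames=[1,5]
Step 6: ref 2 → FAULT (evict 5), frames=[1,2]
Step 7: ref 3 → FAULT (evict 1), frames=[3,2]
Step 8: ref 2 → HIT, frames=[3,2]
Step 9: ref 5 → FAULT (evict 2), frames=[3,5]
Step 10: ref 3 → HIT, frames=[3,5]
Total faults: 6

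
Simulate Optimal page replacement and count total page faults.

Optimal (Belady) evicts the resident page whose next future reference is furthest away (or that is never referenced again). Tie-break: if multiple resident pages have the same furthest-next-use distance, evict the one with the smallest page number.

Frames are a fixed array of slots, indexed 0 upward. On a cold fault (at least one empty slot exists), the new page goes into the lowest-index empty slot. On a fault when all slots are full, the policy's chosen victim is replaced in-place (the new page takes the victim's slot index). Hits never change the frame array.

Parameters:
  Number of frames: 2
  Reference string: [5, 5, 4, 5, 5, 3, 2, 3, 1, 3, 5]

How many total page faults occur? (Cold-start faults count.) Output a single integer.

Answer: 6

Derivation:
Step 0: ref 5 → FAULT, frames=[5,-]
Step 1: ref 5 → HIT, frames=[5,-]
Step 2: ref 4 → FAULT, frames=[5,4]
Step 3: ref 5 → HIT, frames=[5,4]
Step 4: ref 5 → HIT, frames=[5,4]
Step 5: ref 3 → FAULT (evict 4), frames=[5,3]
Step 6: ref 2 → FAULT (evict 5), frames=[2,3]
Step 7: ref 3 → HIT, frames=[2,3]
Step 8: ref 1 → FAULT (evict 2), frames=[1,3]
Step 9: ref 3 → HIT, frames=[1,3]
Step 10: ref 5 → FAULT (evict 1), frames=[5,3]
Total faults: 6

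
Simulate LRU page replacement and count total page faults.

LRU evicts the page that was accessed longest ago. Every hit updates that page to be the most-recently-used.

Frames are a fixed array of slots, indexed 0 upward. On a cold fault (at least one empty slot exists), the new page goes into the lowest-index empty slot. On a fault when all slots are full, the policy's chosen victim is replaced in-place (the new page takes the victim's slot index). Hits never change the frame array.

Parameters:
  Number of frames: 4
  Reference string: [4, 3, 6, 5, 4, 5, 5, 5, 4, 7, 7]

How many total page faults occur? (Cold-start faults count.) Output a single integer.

Answer: 5

Derivation:
Step 0: ref 4 → FAULT, frames=[4,-,-,-]
Step 1: ref 3 → FAULT, frames=[4,3,-,-]
Step 2: ref 6 → FAULT, frames=[4,3,6,-]
Step 3: ref 5 → FAULT, frames=[4,3,6,5]
Step 4: ref 4 → HIT, frames=[4,3,6,5]
Step 5: ref 5 → HIT, frames=[4,3,6,5]
Step 6: ref 5 → HIT, frames=[4,3,6,5]
Step 7: ref 5 → HIT, frames=[4,3,6,5]
Step 8: ref 4 → HIT, frames=[4,3,6,5]
Step 9: ref 7 → FAULT (evict 3), frames=[4,7,6,5]
Step 10: ref 7 → HIT, frames=[4,7,6,5]
Total faults: 5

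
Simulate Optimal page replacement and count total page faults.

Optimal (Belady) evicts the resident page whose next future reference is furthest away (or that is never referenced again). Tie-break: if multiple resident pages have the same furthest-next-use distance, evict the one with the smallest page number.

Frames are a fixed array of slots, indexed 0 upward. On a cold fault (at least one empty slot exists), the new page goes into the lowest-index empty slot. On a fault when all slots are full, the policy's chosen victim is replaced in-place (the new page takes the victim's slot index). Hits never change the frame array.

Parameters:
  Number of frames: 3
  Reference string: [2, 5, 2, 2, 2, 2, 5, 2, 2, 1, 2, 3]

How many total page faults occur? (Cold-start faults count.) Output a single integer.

Answer: 4

Derivation:
Step 0: ref 2 → FAULT, frames=[2,-,-]
Step 1: ref 5 → FAULT, frames=[2,5,-]
Step 2: ref 2 → HIT, frames=[2,5,-]
Step 3: ref 2 → HIT, frames=[2,5,-]
Step 4: ref 2 → HIT, frames=[2,5,-]
Step 5: ref 2 → HIT, frames=[2,5,-]
Step 6: ref 5 → HIT, frames=[2,5,-]
Step 7: ref 2 → HIT, frames=[2,5,-]
Step 8: ref 2 → HIT, frames=[2,5,-]
Step 9: ref 1 → FAULT, frames=[2,5,1]
Step 10: ref 2 → HIT, frames=[2,5,1]
Step 11: ref 3 → FAULT (evict 1), frames=[2,5,3]
Total faults: 4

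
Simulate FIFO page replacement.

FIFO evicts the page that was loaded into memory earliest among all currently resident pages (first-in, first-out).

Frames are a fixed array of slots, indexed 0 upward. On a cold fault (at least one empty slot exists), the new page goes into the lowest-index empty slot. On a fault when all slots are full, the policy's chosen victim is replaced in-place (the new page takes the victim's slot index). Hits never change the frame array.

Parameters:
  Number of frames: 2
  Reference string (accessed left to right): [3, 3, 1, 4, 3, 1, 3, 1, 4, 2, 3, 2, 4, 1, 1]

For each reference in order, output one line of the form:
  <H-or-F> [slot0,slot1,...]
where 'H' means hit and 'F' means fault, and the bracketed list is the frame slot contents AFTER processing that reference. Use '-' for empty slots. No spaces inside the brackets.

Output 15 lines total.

F [3,-]
H [3,-]
F [3,1]
F [4,1]
F [4,3]
F [1,3]
H [1,3]
H [1,3]
F [1,4]
F [2,4]
F [2,3]
H [2,3]
F [4,3]
F [4,1]
H [4,1]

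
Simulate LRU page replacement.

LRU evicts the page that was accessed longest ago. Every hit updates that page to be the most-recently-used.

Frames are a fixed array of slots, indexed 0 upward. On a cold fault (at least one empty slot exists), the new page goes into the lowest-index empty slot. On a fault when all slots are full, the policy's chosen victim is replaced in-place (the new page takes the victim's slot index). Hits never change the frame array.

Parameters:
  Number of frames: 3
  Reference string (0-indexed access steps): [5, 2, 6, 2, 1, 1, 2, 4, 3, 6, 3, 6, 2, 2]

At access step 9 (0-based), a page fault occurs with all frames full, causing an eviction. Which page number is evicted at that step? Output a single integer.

Step 0: ref 5 -> FAULT, frames=[5,-,-]
Step 1: ref 2 -> FAULT, frames=[5,2,-]
Step 2: ref 6 -> FAULT, frames=[5,2,6]
Step 3: ref 2 -> HIT, frames=[5,2,6]
Step 4: ref 1 -> FAULT, evict 5, frames=[1,2,6]
Step 5: ref 1 -> HIT, frames=[1,2,6]
Step 6: ref 2 -> HIT, frames=[1,2,6]
Step 7: ref 4 -> FAULT, evict 6, frames=[1,2,4]
Step 8: ref 3 -> FAULT, evict 1, frames=[3,2,4]
Step 9: ref 6 -> FAULT, evict 2, frames=[3,6,4]
At step 9: evicted page 2

Answer: 2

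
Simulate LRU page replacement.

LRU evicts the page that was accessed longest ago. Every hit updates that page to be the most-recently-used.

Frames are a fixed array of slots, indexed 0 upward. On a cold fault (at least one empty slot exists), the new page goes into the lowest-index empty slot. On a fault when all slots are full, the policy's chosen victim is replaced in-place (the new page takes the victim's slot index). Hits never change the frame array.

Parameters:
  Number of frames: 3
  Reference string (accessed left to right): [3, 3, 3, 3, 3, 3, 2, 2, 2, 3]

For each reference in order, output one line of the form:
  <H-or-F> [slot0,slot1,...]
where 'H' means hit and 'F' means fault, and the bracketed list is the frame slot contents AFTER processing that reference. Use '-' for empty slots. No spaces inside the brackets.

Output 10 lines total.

F [3,-,-]
H [3,-,-]
H [3,-,-]
H [3,-,-]
H [3,-,-]
H [3,-,-]
F [3,2,-]
H [3,2,-]
H [3,2,-]
H [3,2,-]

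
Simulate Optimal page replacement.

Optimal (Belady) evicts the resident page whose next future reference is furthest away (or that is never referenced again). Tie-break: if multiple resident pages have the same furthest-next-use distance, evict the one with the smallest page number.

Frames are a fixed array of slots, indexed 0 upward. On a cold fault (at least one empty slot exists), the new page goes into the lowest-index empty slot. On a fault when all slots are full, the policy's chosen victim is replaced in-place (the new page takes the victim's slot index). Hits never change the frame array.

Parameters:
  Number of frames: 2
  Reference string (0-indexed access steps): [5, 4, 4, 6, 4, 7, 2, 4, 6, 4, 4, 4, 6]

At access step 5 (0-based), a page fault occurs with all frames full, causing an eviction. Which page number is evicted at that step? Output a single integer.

Answer: 6

Derivation:
Step 0: ref 5 -> FAULT, frames=[5,-]
Step 1: ref 4 -> FAULT, frames=[5,4]
Step 2: ref 4 -> HIT, frames=[5,4]
Step 3: ref 6 -> FAULT, evict 5, frames=[6,4]
Step 4: ref 4 -> HIT, frames=[6,4]
Step 5: ref 7 -> FAULT, evict 6, frames=[7,4]
At step 5: evicted page 6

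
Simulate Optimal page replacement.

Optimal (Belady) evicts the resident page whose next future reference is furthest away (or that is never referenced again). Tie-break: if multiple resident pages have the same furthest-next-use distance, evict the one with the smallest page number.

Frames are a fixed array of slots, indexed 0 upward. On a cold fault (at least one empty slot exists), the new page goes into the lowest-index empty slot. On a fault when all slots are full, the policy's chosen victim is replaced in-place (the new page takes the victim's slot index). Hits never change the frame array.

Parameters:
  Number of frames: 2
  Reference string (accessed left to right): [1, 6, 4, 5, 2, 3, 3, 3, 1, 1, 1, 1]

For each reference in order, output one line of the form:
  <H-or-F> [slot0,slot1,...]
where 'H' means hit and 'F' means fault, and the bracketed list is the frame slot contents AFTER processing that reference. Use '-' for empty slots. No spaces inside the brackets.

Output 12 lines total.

F [1,-]
F [1,6]
F [1,4]
F [1,5]
F [1,2]
F [1,3]
H [1,3]
H [1,3]
H [1,3]
H [1,3]
H [1,3]
H [1,3]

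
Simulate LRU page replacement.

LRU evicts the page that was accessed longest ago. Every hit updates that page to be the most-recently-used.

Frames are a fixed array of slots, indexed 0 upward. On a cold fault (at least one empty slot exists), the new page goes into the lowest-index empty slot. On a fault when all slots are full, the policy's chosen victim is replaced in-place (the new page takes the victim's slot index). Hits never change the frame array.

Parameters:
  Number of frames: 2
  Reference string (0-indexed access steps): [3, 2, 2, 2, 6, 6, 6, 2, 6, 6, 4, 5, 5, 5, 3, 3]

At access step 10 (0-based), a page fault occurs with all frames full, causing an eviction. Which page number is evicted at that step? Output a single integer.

Step 0: ref 3 -> FAULT, frames=[3,-]
Step 1: ref 2 -> FAULT, frames=[3,2]
Step 2: ref 2 -> HIT, frames=[3,2]
Step 3: ref 2 -> HIT, frames=[3,2]
Step 4: ref 6 -> FAULT, evict 3, frames=[6,2]
Step 5: ref 6 -> HIT, frames=[6,2]
Step 6: ref 6 -> HIT, frames=[6,2]
Step 7: ref 2 -> HIT, frames=[6,2]
Step 8: ref 6 -> HIT, frames=[6,2]
Step 9: ref 6 -> HIT, frames=[6,2]
Step 10: ref 4 -> FAULT, evict 2, frames=[6,4]
At step 10: evicted page 2

Answer: 2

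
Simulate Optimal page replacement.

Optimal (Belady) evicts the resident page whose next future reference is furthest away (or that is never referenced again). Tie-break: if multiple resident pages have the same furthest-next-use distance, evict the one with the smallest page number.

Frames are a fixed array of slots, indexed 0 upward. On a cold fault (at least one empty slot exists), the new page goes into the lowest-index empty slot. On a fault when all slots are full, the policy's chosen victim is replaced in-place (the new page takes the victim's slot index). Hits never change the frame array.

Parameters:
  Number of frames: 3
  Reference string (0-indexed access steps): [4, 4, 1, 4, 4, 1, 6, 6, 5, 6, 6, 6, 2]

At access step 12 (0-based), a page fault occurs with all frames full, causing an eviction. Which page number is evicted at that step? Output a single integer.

Step 0: ref 4 -> FAULT, frames=[4,-,-]
Step 1: ref 4 -> HIT, frames=[4,-,-]
Step 2: ref 1 -> FAULT, frames=[4,1,-]
Step 3: ref 4 -> HIT, frames=[4,1,-]
Step 4: ref 4 -> HIT, frames=[4,1,-]
Step 5: ref 1 -> HIT, frames=[4,1,-]
Step 6: ref 6 -> FAULT, frames=[4,1,6]
Step 7: ref 6 -> HIT, frames=[4,1,6]
Step 8: ref 5 -> FAULT, evict 1, frames=[4,5,6]
Step 9: ref 6 -> HIT, frames=[4,5,6]
Step 10: ref 6 -> HIT, frames=[4,5,6]
Step 11: ref 6 -> HIT, frames=[4,5,6]
Step 12: ref 2 -> FAULT, evict 4, frames=[2,5,6]
At step 12: evicted page 4

Answer: 4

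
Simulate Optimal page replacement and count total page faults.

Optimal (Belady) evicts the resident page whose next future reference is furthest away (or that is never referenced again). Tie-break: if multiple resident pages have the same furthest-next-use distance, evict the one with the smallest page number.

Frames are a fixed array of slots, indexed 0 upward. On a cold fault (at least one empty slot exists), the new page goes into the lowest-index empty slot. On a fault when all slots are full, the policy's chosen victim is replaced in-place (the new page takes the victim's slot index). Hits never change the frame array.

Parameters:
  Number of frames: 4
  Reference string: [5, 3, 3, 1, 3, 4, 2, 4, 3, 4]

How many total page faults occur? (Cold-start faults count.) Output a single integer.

Answer: 5

Derivation:
Step 0: ref 5 → FAULT, frames=[5,-,-,-]
Step 1: ref 3 → FAULT, frames=[5,3,-,-]
Step 2: ref 3 → HIT, frames=[5,3,-,-]
Step 3: ref 1 → FAULT, frames=[5,3,1,-]
Step 4: ref 3 → HIT, frames=[5,3,1,-]
Step 5: ref 4 → FAULT, frames=[5,3,1,4]
Step 6: ref 2 → FAULT (evict 1), frames=[5,3,2,4]
Step 7: ref 4 → HIT, frames=[5,3,2,4]
Step 8: ref 3 → HIT, frames=[5,3,2,4]
Step 9: ref 4 → HIT, frames=[5,3,2,4]
Total faults: 5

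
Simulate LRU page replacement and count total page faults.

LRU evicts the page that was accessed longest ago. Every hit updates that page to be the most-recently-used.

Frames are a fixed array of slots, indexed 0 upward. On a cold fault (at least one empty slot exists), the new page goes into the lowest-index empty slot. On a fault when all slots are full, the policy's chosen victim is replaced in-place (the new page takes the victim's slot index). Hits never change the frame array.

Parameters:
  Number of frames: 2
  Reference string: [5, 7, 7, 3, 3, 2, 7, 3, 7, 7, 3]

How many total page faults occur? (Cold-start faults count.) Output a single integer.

Answer: 6

Derivation:
Step 0: ref 5 → FAULT, frames=[5,-]
Step 1: ref 7 → FAULT, frames=[5,7]
Step 2: ref 7 → HIT, frames=[5,7]
Step 3: ref 3 → FAULT (evict 5), frames=[3,7]
Step 4: ref 3 → HIT, frames=[3,7]
Step 5: ref 2 → FAULT (evict 7), frames=[3,2]
Step 6: ref 7 → FAULT (evict 3), frames=[7,2]
Step 7: ref 3 → FAULT (evict 2), frames=[7,3]
Step 8: ref 7 → HIT, frames=[7,3]
Step 9: ref 7 → HIT, frames=[7,3]
Step 10: ref 3 → HIT, frames=[7,3]
Total faults: 6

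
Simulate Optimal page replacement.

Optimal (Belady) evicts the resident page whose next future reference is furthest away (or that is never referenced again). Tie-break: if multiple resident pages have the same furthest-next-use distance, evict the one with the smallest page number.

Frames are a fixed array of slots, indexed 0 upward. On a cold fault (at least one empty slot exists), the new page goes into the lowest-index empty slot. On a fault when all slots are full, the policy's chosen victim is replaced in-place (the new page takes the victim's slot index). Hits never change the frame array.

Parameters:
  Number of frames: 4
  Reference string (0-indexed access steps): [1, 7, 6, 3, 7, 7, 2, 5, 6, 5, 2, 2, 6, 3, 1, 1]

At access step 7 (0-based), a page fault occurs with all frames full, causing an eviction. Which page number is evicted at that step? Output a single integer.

Answer: 1

Derivation:
Step 0: ref 1 -> FAULT, frames=[1,-,-,-]
Step 1: ref 7 -> FAULT, frames=[1,7,-,-]
Step 2: ref 6 -> FAULT, frames=[1,7,6,-]
Step 3: ref 3 -> FAULT, frames=[1,7,6,3]
Step 4: ref 7 -> HIT, frames=[1,7,6,3]
Step 5: ref 7 -> HIT, frames=[1,7,6,3]
Step 6: ref 2 -> FAULT, evict 7, frames=[1,2,6,3]
Step 7: ref 5 -> FAULT, evict 1, frames=[5,2,6,3]
At step 7: evicted page 1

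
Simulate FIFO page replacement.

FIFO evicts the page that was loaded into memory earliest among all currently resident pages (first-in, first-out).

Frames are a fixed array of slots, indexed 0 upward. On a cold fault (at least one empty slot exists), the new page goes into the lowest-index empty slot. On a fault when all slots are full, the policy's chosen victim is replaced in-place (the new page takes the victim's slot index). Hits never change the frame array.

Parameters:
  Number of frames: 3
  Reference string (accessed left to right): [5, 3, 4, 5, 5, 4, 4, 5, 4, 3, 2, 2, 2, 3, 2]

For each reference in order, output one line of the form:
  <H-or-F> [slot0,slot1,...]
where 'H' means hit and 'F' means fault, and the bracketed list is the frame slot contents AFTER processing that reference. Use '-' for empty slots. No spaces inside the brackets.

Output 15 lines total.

F [5,-,-]
F [5,3,-]
F [5,3,4]
H [5,3,4]
H [5,3,4]
H [5,3,4]
H [5,3,4]
H [5,3,4]
H [5,3,4]
H [5,3,4]
F [2,3,4]
H [2,3,4]
H [2,3,4]
H [2,3,4]
H [2,3,4]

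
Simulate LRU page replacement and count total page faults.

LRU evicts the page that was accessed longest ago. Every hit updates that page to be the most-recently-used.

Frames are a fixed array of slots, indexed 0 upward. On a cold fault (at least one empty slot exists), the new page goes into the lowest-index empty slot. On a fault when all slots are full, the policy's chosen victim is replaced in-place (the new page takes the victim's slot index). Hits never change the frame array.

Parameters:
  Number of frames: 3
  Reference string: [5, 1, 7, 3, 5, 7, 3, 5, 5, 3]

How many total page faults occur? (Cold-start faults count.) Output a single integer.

Step 0: ref 5 → FAULT, frames=[5,-,-]
Step 1: ref 1 → FAULT, frames=[5,1,-]
Step 2: ref 7 → FAULT, frames=[5,1,7]
Step 3: ref 3 → FAULT (evict 5), frames=[3,1,7]
Step 4: ref 5 → FAULT (evict 1), frames=[3,5,7]
Step 5: ref 7 → HIT, frames=[3,5,7]
Step 6: ref 3 → HIT, frames=[3,5,7]
Step 7: ref 5 → HIT, frames=[3,5,7]
Step 8: ref 5 → HIT, frames=[3,5,7]
Step 9: ref 3 → HIT, frames=[3,5,7]
Total faults: 5

Answer: 5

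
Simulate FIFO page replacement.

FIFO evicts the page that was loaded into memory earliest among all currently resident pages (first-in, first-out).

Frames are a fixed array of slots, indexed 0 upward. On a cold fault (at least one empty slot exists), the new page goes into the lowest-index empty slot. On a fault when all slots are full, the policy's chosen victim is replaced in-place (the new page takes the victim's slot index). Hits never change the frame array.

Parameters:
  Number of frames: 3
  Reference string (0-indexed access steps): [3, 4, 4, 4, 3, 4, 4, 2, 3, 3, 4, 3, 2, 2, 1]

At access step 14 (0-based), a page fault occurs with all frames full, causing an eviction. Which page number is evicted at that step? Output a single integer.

Answer: 3

Derivation:
Step 0: ref 3 -> FAULT, frames=[3,-,-]
Step 1: ref 4 -> FAULT, frames=[3,4,-]
Step 2: ref 4 -> HIT, frames=[3,4,-]
Step 3: ref 4 -> HIT, frames=[3,4,-]
Step 4: ref 3 -> HIT, frames=[3,4,-]
Step 5: ref 4 -> HIT, frames=[3,4,-]
Step 6: ref 4 -> HIT, frames=[3,4,-]
Step 7: ref 2 -> FAULT, frames=[3,4,2]
Step 8: ref 3 -> HIT, frames=[3,4,2]
Step 9: ref 3 -> HIT, frames=[3,4,2]
Step 10: ref 4 -> HIT, frames=[3,4,2]
Step 11: ref 3 -> HIT, frames=[3,4,2]
Step 12: ref 2 -> HIT, frames=[3,4,2]
Step 13: ref 2 -> HIT, frames=[3,4,2]
Step 14: ref 1 -> FAULT, evict 3, frames=[1,4,2]
At step 14: evicted page 3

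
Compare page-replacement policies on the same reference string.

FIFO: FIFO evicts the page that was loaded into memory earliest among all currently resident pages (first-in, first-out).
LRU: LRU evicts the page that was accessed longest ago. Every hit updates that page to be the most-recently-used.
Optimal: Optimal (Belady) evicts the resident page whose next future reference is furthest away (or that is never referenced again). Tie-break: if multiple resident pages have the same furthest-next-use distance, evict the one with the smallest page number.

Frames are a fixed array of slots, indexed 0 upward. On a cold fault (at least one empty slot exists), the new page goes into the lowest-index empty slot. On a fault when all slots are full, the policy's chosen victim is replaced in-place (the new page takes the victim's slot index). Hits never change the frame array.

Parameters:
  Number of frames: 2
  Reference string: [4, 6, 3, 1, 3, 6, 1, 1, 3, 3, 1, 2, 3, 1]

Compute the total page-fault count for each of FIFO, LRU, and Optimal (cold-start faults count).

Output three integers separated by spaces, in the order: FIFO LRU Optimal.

Answer: 10 10 8

Derivation:
--- FIFO ---
  step 0: ref 4 -> FAULT, frames=[4,-] (faults so far: 1)
  step 1: ref 6 -> FAULT, frames=[4,6] (faults so far: 2)
  step 2: ref 3 -> FAULT, evict 4, frames=[3,6] (faults so far: 3)
  step 3: ref 1 -> FAULT, evict 6, frames=[3,1] (faults so far: 4)
  step 4: ref 3 -> HIT, frames=[3,1] (faults so far: 4)
  step 5: ref 6 -> FAULT, evict 3, frames=[6,1] (faults so far: 5)
  step 6: ref 1 -> HIT, frames=[6,1] (faults so far: 5)
  step 7: ref 1 -> HIT, frames=[6,1] (faults so far: 5)
  step 8: ref 3 -> FAULT, evict 1, frames=[6,3] (faults so far: 6)
  step 9: ref 3 -> HIT, frames=[6,3] (faults so far: 6)
  step 10: ref 1 -> FAULT, evict 6, frames=[1,3] (faults so far: 7)
  step 11: ref 2 -> FAULT, evict 3, frames=[1,2] (faults so far: 8)
  step 12: ref 3 -> FAULT, evict 1, frames=[3,2] (faults so far: 9)
  step 13: ref 1 -> FAULT, evict 2, frames=[3,1] (faults so far: 10)
  FIFO total faults: 10
--- LRU ---
  step 0: ref 4 -> FAULT, frames=[4,-] (faults so far: 1)
  step 1: ref 6 -> FAULT, frames=[4,6] (faults so far: 2)
  step 2: ref 3 -> FAULT, evict 4, frames=[3,6] (faults so far: 3)
  step 3: ref 1 -> FAULT, evict 6, frames=[3,1] (faults so far: 4)
  step 4: ref 3 -> HIT, frames=[3,1] (faults so far: 4)
  step 5: ref 6 -> FAULT, evict 1, frames=[3,6] (faults so far: 5)
  step 6: ref 1 -> FAULT, evict 3, frames=[1,6] (faults so far: 6)
  step 7: ref 1 -> HIT, frames=[1,6] (faults so far: 6)
  step 8: ref 3 -> FAULT, evict 6, frames=[1,3] (faults so far: 7)
  step 9: ref 3 -> HIT, frames=[1,3] (faults so far: 7)
  step 10: ref 1 -> HIT, frames=[1,3] (faults so far: 7)
  step 11: ref 2 -> FAULT, evict 3, frames=[1,2] (faults so far: 8)
  step 12: ref 3 -> FAULT, evict 1, frames=[3,2] (faults so far: 9)
  step 13: ref 1 -> FAULT, evict 2, frames=[3,1] (faults so far: 10)
  LRU total faults: 10
--- Optimal ---
  step 0: ref 4 -> FAULT, frames=[4,-] (faults so far: 1)
  step 1: ref 6 -> FAULT, frames=[4,6] (faults so far: 2)
  step 2: ref 3 -> FAULT, evict 4, frames=[3,6] (faults so far: 3)
  step 3: ref 1 -> FAULT, evict 6, frames=[3,1] (faults so far: 4)
  step 4: ref 3 -> HIT, frames=[3,1] (faults so far: 4)
  step 5: ref 6 -> FAULT, evict 3, frames=[6,1] (faults so far: 5)
  step 6: ref 1 -> HIT, frames=[6,1] (faults so far: 5)
  step 7: ref 1 -> HIT, frames=[6,1] (faults so far: 5)
  step 8: ref 3 -> FAULT, evict 6, frames=[3,1] (faults so far: 6)
  step 9: ref 3 -> HIT, frames=[3,1] (faults so far: 6)
  step 10: ref 1 -> HIT, frames=[3,1] (faults so far: 6)
  step 11: ref 2 -> FAULT, evict 1, frames=[3,2] (faults so far: 7)
  step 12: ref 3 -> HIT, frames=[3,2] (faults so far: 7)
  step 13: ref 1 -> FAULT, evict 2, frames=[3,1] (faults so far: 8)
  Optimal total faults: 8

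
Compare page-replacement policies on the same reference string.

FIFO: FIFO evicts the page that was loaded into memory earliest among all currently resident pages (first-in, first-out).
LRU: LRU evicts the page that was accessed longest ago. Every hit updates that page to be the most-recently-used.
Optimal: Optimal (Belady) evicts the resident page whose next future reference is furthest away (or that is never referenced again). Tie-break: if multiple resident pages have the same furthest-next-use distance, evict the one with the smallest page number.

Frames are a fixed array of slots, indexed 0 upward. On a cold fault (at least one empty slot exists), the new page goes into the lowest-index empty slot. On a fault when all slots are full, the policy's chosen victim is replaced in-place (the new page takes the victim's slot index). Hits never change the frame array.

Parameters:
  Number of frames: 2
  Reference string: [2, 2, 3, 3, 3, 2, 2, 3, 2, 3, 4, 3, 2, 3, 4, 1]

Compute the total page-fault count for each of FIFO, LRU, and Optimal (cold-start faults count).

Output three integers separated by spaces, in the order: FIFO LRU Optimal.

Answer: 7 6 6

Derivation:
--- FIFO ---
  step 0: ref 2 -> FAULT, frames=[2,-] (faults so far: 1)
  step 1: ref 2 -> HIT, frames=[2,-] (faults so far: 1)
  step 2: ref 3 -> FAULT, frames=[2,3] (faults so far: 2)
  step 3: ref 3 -> HIT, frames=[2,3] (faults so far: 2)
  step 4: ref 3 -> HIT, frames=[2,3] (faults so far: 2)
  step 5: ref 2 -> HIT, frames=[2,3] (faults so far: 2)
  step 6: ref 2 -> HIT, frames=[2,3] (faults so far: 2)
  step 7: ref 3 -> HIT, frames=[2,3] (faults so far: 2)
  step 8: ref 2 -> HIT, frames=[2,3] (faults so far: 2)
  step 9: ref 3 -> HIT, frames=[2,3] (faults so far: 2)
  step 10: ref 4 -> FAULT, evict 2, frames=[4,3] (faults so far: 3)
  step 11: ref 3 -> HIT, frames=[4,3] (faults so far: 3)
  step 12: ref 2 -> FAULT, evict 3, frames=[4,2] (faults so far: 4)
  step 13: ref 3 -> FAULT, evict 4, frames=[3,2] (faults so far: 5)
  step 14: ref 4 -> FAULT, evict 2, frames=[3,4] (faults so far: 6)
  step 15: ref 1 -> FAULT, evict 3, frames=[1,4] (faults so far: 7)
  FIFO total faults: 7
--- LRU ---
  step 0: ref 2 -> FAULT, frames=[2,-] (faults so far: 1)
  step 1: ref 2 -> HIT, frames=[2,-] (faults so far: 1)
  step 2: ref 3 -> FAULT, frames=[2,3] (faults so far: 2)
  step 3: ref 3 -> HIT, frames=[2,3] (faults so far: 2)
  step 4: ref 3 -> HIT, frames=[2,3] (faults so far: 2)
  step 5: ref 2 -> HIT, frames=[2,3] (faults so far: 2)
  step 6: ref 2 -> HIT, frames=[2,3] (faults so far: 2)
  step 7: ref 3 -> HIT, frames=[2,3] (faults so far: 2)
  step 8: ref 2 -> HIT, frames=[2,3] (faults so far: 2)
  step 9: ref 3 -> HIT, frames=[2,3] (faults so far: 2)
  step 10: ref 4 -> FAULT, evict 2, frames=[4,3] (faults so far: 3)
  step 11: ref 3 -> HIT, frames=[4,3] (faults so far: 3)
  step 12: ref 2 -> FAULT, evict 4, frames=[2,3] (faults so far: 4)
  step 13: ref 3 -> HIT, frames=[2,3] (faults so far: 4)
  step 14: ref 4 -> FAULT, evict 2, frames=[4,3] (faults so far: 5)
  step 15: ref 1 -> FAULT, evict 3, frames=[4,1] (faults so far: 6)
  LRU total faults: 6
--- Optimal ---
  step 0: ref 2 -> FAULT, frames=[2,-] (faults so far: 1)
  step 1: ref 2 -> HIT, frames=[2,-] (faults so far: 1)
  step 2: ref 3 -> FAULT, frames=[2,3] (faults so far: 2)
  step 3: ref 3 -> HIT, frames=[2,3] (faults so far: 2)
  step 4: ref 3 -> HIT, frames=[2,3] (faults so far: 2)
  step 5: ref 2 -> HIT, frames=[2,3] (faults so far: 2)
  step 6: ref 2 -> HIT, frames=[2,3] (faults so far: 2)
  step 7: ref 3 -> HIT, frames=[2,3] (faults so far: 2)
  step 8: ref 2 -> HIT, frames=[2,3] (faults so far: 2)
  step 9: ref 3 -> HIT, frames=[2,3] (faults so far: 2)
  step 10: ref 4 -> FAULT, evict 2, frames=[4,3] (faults so far: 3)
  step 11: ref 3 -> HIT, frames=[4,3] (faults so far: 3)
  step 12: ref 2 -> FAULT, evict 4, frames=[2,3] (faults so far: 4)
  step 13: ref 3 -> HIT, frames=[2,3] (faults so far: 4)
  step 14: ref 4 -> FAULT, evict 2, frames=[4,3] (faults so far: 5)
  step 15: ref 1 -> FAULT, evict 3, frames=[4,1] (faults so far: 6)
  Optimal total faults: 6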